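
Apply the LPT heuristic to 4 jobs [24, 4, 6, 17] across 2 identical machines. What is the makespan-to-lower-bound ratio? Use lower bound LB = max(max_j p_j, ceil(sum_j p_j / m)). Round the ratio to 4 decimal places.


LPT order: [24, 17, 6, 4]
Machine loads after assignment: [24, 27]
LPT makespan = 27
Lower bound = max(max_job, ceil(total/2)) = max(24, 26) = 26
Ratio = 27 / 26 = 1.0385

1.0385


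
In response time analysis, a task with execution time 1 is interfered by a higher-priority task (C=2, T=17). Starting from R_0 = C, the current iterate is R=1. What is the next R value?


R_next = C + ceil(R_prev / T_hp) * C_hp
ceil(1 / 17) = ceil(0.0588) = 1
Interference = 1 * 2 = 2
R_next = 1 + 2 = 3

3


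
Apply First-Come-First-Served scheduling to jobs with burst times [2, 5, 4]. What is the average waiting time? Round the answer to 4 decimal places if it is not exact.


FCFS order (as given): [2, 5, 4]
Waiting times:
  Job 1: wait = 0
  Job 2: wait = 2
  Job 3: wait = 7
Sum of waiting times = 9
Average waiting time = 9/3 = 3.0

3.0


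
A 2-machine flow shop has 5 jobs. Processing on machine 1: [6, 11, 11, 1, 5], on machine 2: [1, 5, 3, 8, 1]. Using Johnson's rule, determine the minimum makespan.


Apply Johnson's rule:
  Group 1 (a <= b): [(4, 1, 8)]
  Group 2 (a > b): [(2, 11, 5), (3, 11, 3), (1, 6, 1), (5, 5, 1)]
Optimal job order: [4, 2, 3, 1, 5]
Schedule:
  Job 4: M1 done at 1, M2 done at 9
  Job 2: M1 done at 12, M2 done at 17
  Job 3: M1 done at 23, M2 done at 26
  Job 1: M1 done at 29, M2 done at 30
  Job 5: M1 done at 34, M2 done at 35
Makespan = 35

35


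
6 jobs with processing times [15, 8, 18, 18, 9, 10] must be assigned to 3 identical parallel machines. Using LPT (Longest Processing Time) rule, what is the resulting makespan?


Sort jobs in decreasing order (LPT): [18, 18, 15, 10, 9, 8]
Assign each job to the least loaded machine:
  Machine 1: jobs [18, 9], load = 27
  Machine 2: jobs [18, 8], load = 26
  Machine 3: jobs [15, 10], load = 25
Makespan = max load = 27

27


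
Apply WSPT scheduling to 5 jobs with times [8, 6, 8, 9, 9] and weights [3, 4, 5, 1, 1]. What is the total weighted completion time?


Compute p/w ratios and sort ascending (WSPT): [(6, 4), (8, 5), (8, 3), (9, 1), (9, 1)]
Compute weighted completion times:
  Job (p=6,w=4): C=6, w*C=4*6=24
  Job (p=8,w=5): C=14, w*C=5*14=70
  Job (p=8,w=3): C=22, w*C=3*22=66
  Job (p=9,w=1): C=31, w*C=1*31=31
  Job (p=9,w=1): C=40, w*C=1*40=40
Total weighted completion time = 231

231


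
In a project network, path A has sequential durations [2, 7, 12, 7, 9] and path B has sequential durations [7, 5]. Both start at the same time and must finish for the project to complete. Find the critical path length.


Path A total = 2 + 7 + 12 + 7 + 9 = 37
Path B total = 7 + 5 = 12
Critical path = longest path = max(37, 12) = 37

37


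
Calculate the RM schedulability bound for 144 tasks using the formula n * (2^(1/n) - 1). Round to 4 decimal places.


Compute 2^(1/144) = 1.0048251257
Subtract 1: 1.0048251257 - 1 = 0.0048251257
Multiply by n: 144 * 0.0048251257 = 0.6948181008
Round to 4 dp: 0.6948

0.6948


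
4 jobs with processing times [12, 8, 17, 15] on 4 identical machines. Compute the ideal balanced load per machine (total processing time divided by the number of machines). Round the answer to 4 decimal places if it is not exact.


Total processing time = 12 + 8 + 17 + 15 = 52
Number of machines = 4
Ideal balanced load = 52 / 4 = 13.0

13.0


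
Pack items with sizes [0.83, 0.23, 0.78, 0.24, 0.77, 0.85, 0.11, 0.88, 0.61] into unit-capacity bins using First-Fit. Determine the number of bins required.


Place items sequentially using First-Fit:
  Item 0.83 -> new Bin 1
  Item 0.23 -> new Bin 2
  Item 0.78 -> new Bin 3
  Item 0.24 -> Bin 2 (now 0.47)
  Item 0.77 -> new Bin 4
  Item 0.85 -> new Bin 5
  Item 0.11 -> Bin 1 (now 0.94)
  Item 0.88 -> new Bin 6
  Item 0.61 -> new Bin 7
Total bins used = 7

7


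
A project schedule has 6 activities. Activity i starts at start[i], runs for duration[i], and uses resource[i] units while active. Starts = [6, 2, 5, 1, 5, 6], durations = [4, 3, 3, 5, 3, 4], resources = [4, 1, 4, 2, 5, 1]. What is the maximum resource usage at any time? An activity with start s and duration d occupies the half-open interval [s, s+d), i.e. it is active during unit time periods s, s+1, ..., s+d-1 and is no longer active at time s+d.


Each activity i is active on [start_i, start_i + duration_i).
Compute total resource usage per time slot:
  t=0: active resources = [], total = 0
  t=1: active resources = [2], total = 2
  t=2: active resources = [1, 2], total = 3
  t=3: active resources = [1, 2], total = 3
  t=4: active resources = [1, 2], total = 3
  t=5: active resources = [4, 2, 5], total = 11
  t=6: active resources = [4, 4, 5, 1], total = 14
  t=7: active resources = [4, 4, 5, 1], total = 14
  t=8: active resources = [4, 1], total = 5
  t=9: active resources = [4, 1], total = 5
Peak resource demand = 14

14


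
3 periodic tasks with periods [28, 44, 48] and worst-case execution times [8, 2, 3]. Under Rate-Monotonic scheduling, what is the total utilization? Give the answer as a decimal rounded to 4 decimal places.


Compute individual utilizations (exact fractions):
  Task 1: C/T = 8/28 = 2/7 (approx. 0.2857)
  Task 2: C/T = 2/44 = 1/22 (approx. 0.0455)
  Task 3: C/T = 3/48 = 1/16 (approx. 0.0625)
Total utilization U = 2/7 + 1/22 + 1/16 = 485/1232
Rounded to 4 decimal places: U = 0.3937
RM (Liu & Layland) bound for 3 tasks = 0.779763; compare with U = 485/1232 (approx. 0.393669)
U <= bound, so schedulable by RM sufficient condition.

0.3937


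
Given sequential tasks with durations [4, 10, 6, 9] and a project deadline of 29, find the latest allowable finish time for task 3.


LF(activity 3) = deadline - sum of successor durations
Successors: activities 4 through 4 with durations [9]
Sum of successor durations = 9
LF = 29 - 9 = 20

20


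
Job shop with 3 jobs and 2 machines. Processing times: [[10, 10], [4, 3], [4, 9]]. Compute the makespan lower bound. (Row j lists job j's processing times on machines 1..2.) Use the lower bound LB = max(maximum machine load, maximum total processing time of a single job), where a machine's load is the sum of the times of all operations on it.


Machine loads:
  Machine 1: 10 + 4 + 4 = 18
  Machine 2: 10 + 3 + 9 = 22
Max machine load = 22
Job totals:
  Job 1: 20
  Job 2: 7
  Job 3: 13
Max job total = 20
Lower bound = max(22, 20) = 22

22


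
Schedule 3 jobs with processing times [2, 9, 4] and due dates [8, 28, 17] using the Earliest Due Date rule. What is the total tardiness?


Sort by due date (EDD order): [(2, 8), (4, 17), (9, 28)]
Compute completion times and tardiness:
  Job 1: p=2, d=8, C=2, tardiness=max(0,2-8)=0
  Job 2: p=4, d=17, C=6, tardiness=max(0,6-17)=0
  Job 3: p=9, d=28, C=15, tardiness=max(0,15-28)=0
Total tardiness = 0

0


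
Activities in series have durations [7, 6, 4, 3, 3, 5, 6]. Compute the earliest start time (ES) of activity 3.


Activity 3 starts after activities 1 through 2 complete.
Predecessor durations: [7, 6]
ES = 7 + 6 = 13

13


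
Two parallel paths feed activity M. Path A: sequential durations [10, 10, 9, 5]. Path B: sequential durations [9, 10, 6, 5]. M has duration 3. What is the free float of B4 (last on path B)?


ES(B4) = sum of predecessors on chain B = 25
EF(B4) = ES + duration = 25 + 5 = 30
Successor of B4 is M. ES(M) = max(sum(A), sum(B)) = max(34, 30) = 34
Free float = ES(successor) - EF(current) = 34 - 30 = 4

4


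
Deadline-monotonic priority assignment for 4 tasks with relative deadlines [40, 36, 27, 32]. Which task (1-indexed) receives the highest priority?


Sort tasks by relative deadline (ascending):
  Task 3: deadline = 27
  Task 4: deadline = 32
  Task 2: deadline = 36
  Task 1: deadline = 40
Priority order (highest first): [3, 4, 2, 1]
Highest priority task = 3

3


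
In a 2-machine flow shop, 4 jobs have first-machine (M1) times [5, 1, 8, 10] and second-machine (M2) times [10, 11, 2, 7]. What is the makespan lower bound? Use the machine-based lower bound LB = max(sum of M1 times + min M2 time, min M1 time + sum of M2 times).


LB1 = sum(M1 times) + min(M2 times) = 24 + 2 = 26
LB2 = min(M1 times) + sum(M2 times) = 1 + 30 = 31
Lower bound = max(LB1, LB2) = max(26, 31) = 31

31


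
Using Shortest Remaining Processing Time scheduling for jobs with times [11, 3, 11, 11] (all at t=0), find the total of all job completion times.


Since all jobs arrive at t=0, SRPT equals SPT ordering.
SPT order: [3, 11, 11, 11]
Completion times:
  Job 1: p=3, C=3
  Job 2: p=11, C=14
  Job 3: p=11, C=25
  Job 4: p=11, C=36
Total completion time = 3 + 14 + 25 + 36 = 78

78


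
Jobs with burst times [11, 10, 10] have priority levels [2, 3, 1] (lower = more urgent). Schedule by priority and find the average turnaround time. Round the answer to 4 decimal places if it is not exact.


Sort by priority (ascending = highest first):
Order: [(1, 10), (2, 11), (3, 10)]
Completion times:
  Priority 1, burst=10, C=10
  Priority 2, burst=11, C=21
  Priority 3, burst=10, C=31
Average turnaround = 62/3 = 20.6667

20.6667


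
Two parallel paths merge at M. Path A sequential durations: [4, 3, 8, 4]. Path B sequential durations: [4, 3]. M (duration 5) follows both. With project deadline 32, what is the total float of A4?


Forward pass: ES(A4) = sum of predecessors on chain A = 15
EF = ES + duration = 15 + 4 = 19
Backward pass: LF(M) = deadline = 32; LS(M) = 32 - 5 = 27
LF(A4) = LS(M) - sum(successors on chain A) = 27 - 0 = 27
LS = LF - duration = 27 - 4 = 23
Total float = LS - ES = 23 - 15 = 8

8


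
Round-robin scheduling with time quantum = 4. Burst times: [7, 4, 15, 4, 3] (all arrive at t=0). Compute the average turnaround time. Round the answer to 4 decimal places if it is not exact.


Time quantum = 4
Execution trace:
  J1 runs 4 units, time = 4
  J2 runs 4 units, time = 8
  J3 runs 4 units, time = 12
  J4 runs 4 units, time = 16
  J5 runs 3 units, time = 19
  J1 runs 3 units, time = 22
  J3 runs 4 units, time = 26
  J3 runs 4 units, time = 30
  J3 runs 3 units, time = 33
Finish times: [22, 8, 33, 16, 19]
Average turnaround = 98/5 = 19.6

19.6


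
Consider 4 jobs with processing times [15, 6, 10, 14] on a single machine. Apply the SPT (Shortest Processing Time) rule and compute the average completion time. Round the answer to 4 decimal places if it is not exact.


Sort jobs by processing time (SPT order): [6, 10, 14, 15]
Compute completion times sequentially:
  Job 1: processing = 6, completes at 6
  Job 2: processing = 10, completes at 16
  Job 3: processing = 14, completes at 30
  Job 4: processing = 15, completes at 45
Sum of completion times = 97
Average completion time = 97/4 = 24.25

24.25


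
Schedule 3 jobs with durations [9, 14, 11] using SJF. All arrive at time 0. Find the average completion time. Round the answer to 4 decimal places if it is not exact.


SJF order (ascending): [9, 11, 14]
Completion times:
  Job 1: burst=9, C=9
  Job 2: burst=11, C=20
  Job 3: burst=14, C=34
Average completion = 63/3 = 21.0

21.0


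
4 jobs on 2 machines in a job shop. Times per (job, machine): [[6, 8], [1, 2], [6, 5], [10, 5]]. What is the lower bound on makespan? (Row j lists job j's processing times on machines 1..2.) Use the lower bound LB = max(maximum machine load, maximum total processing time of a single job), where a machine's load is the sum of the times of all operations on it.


Machine loads:
  Machine 1: 6 + 1 + 6 + 10 = 23
  Machine 2: 8 + 2 + 5 + 5 = 20
Max machine load = 23
Job totals:
  Job 1: 14
  Job 2: 3
  Job 3: 11
  Job 4: 15
Max job total = 15
Lower bound = max(23, 15) = 23

23


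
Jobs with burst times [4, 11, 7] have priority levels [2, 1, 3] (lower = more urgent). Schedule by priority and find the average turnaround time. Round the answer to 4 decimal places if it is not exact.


Sort by priority (ascending = highest first):
Order: [(1, 11), (2, 4), (3, 7)]
Completion times:
  Priority 1, burst=11, C=11
  Priority 2, burst=4, C=15
  Priority 3, burst=7, C=22
Average turnaround = 48/3 = 16.0

16.0


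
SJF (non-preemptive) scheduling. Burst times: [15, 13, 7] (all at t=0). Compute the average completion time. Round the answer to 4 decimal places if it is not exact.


SJF order (ascending): [7, 13, 15]
Completion times:
  Job 1: burst=7, C=7
  Job 2: burst=13, C=20
  Job 3: burst=15, C=35
Average completion = 62/3 = 20.6667

20.6667


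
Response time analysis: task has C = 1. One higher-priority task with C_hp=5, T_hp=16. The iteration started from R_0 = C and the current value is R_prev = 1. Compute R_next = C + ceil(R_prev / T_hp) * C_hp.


R_next = C + ceil(R_prev / T_hp) * C_hp
ceil(1 / 16) = ceil(0.0625) = 1
Interference = 1 * 5 = 5
R_next = 1 + 5 = 6

6


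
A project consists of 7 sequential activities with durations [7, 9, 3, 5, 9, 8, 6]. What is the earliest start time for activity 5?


Activity 5 starts after activities 1 through 4 complete.
Predecessor durations: [7, 9, 3, 5]
ES = 7 + 9 + 3 + 5 = 24

24


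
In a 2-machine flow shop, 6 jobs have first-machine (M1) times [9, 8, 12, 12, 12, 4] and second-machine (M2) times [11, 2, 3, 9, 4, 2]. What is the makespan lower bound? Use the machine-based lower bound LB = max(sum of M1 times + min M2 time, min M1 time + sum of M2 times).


LB1 = sum(M1 times) + min(M2 times) = 57 + 2 = 59
LB2 = min(M1 times) + sum(M2 times) = 4 + 31 = 35
Lower bound = max(LB1, LB2) = max(59, 35) = 59

59


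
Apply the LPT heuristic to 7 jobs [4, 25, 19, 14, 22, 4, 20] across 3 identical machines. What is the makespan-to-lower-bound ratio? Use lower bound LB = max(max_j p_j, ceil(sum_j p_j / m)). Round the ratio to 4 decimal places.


LPT order: [25, 22, 20, 19, 14, 4, 4]
Machine loads after assignment: [33, 36, 39]
LPT makespan = 39
Lower bound = max(max_job, ceil(total/3)) = max(25, 36) = 36
Ratio = 39 / 36 = 1.0833

1.0833


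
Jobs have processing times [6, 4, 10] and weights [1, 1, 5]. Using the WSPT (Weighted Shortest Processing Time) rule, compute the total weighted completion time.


Compute p/w ratios and sort ascending (WSPT): [(10, 5), (4, 1), (6, 1)]
Compute weighted completion times:
  Job (p=10,w=5): C=10, w*C=5*10=50
  Job (p=4,w=1): C=14, w*C=1*14=14
  Job (p=6,w=1): C=20, w*C=1*20=20
Total weighted completion time = 84

84


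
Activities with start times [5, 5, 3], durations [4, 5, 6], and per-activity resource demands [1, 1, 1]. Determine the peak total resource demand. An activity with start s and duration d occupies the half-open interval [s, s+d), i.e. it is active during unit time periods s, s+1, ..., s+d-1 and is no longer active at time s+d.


Each activity i is active on [start_i, start_i + duration_i).
Compute total resource usage per time slot:
  t=0: active resources = [], total = 0
  t=1: active resources = [], total = 0
  t=2: active resources = [], total = 0
  t=3: active resources = [1], total = 1
  t=4: active resources = [1], total = 1
  t=5: active resources = [1, 1, 1], total = 3
  t=6: active resources = [1, 1, 1], total = 3
  t=7: active resources = [1, 1, 1], total = 3
  t=8: active resources = [1, 1, 1], total = 3
  t=9: active resources = [1], total = 1
Peak resource demand = 3

3


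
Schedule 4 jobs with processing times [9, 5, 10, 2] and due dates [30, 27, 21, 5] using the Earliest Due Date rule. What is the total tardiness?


Sort by due date (EDD order): [(2, 5), (10, 21), (5, 27), (9, 30)]
Compute completion times and tardiness:
  Job 1: p=2, d=5, C=2, tardiness=max(0,2-5)=0
  Job 2: p=10, d=21, C=12, tardiness=max(0,12-21)=0
  Job 3: p=5, d=27, C=17, tardiness=max(0,17-27)=0
  Job 4: p=9, d=30, C=26, tardiness=max(0,26-30)=0
Total tardiness = 0

0


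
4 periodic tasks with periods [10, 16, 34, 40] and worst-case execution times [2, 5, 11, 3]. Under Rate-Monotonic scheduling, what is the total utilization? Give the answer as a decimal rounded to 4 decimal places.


Compute individual utilizations (exact fractions):
  Task 1: C/T = 2/10 = 1/5 (approx. 0.2)
  Task 2: C/T = 5/16 (approx. 0.3125)
  Task 3: C/T = 11/34 (approx. 0.3235)
  Task 4: C/T = 3/40 (approx. 0.075)
Total utilization U = 1/5 + 5/16 + 11/34 + 3/40 = 1239/1360
Rounded to 4 decimal places: U = 0.9110
RM (Liu & Layland) bound for 4 tasks = 0.756828; compare with U = 1239/1360 (approx. 0.911029)
bound < U <= 1, so the RM sufficient condition is not met (inconclusive; an exact test such as response-time analysis is needed).

0.9110


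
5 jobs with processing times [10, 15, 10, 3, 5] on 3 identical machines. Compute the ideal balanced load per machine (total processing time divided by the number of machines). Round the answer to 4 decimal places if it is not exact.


Total processing time = 10 + 15 + 10 + 3 + 5 = 43
Number of machines = 3
Ideal balanced load = 43 / 3 = 14.3333

14.3333


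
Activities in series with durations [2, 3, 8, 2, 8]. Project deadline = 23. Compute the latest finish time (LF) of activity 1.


LF(activity 1) = deadline - sum of successor durations
Successors: activities 2 through 5 with durations [3, 8, 2, 8]
Sum of successor durations = 21
LF = 23 - 21 = 2

2


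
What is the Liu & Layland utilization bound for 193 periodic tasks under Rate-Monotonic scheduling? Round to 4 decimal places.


Compute 2^(1/193) = 1.0035978931
Subtract 1: 1.0035978931 - 1 = 0.0035978931
Multiply by n: 193 * 0.0035978931 = 0.6943933683
Round to 4 dp: 0.6944

0.6944


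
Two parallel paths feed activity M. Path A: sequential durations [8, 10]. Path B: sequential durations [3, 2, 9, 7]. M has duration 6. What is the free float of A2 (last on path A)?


ES(A2) = sum of predecessors on chain A = 8
EF(A2) = ES + duration = 8 + 10 = 18
Successor of A2 is M. ES(M) = max(sum(A), sum(B)) = max(18, 21) = 21
Free float = ES(successor) - EF(current) = 21 - 18 = 3

3


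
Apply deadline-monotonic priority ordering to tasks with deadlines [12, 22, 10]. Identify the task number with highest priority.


Sort tasks by relative deadline (ascending):
  Task 3: deadline = 10
  Task 1: deadline = 12
  Task 2: deadline = 22
Priority order (highest first): [3, 1, 2]
Highest priority task = 3

3


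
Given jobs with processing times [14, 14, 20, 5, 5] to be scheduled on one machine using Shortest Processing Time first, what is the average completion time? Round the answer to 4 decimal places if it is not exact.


Sort jobs by processing time (SPT order): [5, 5, 14, 14, 20]
Compute completion times sequentially:
  Job 1: processing = 5, completes at 5
  Job 2: processing = 5, completes at 10
  Job 3: processing = 14, completes at 24
  Job 4: processing = 14, completes at 38
  Job 5: processing = 20, completes at 58
Sum of completion times = 135
Average completion time = 135/5 = 27.0

27.0


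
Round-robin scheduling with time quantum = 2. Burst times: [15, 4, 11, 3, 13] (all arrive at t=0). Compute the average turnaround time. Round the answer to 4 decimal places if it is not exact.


Time quantum = 2
Execution trace:
  J1 runs 2 units, time = 2
  J2 runs 2 units, time = 4
  J3 runs 2 units, time = 6
  J4 runs 2 units, time = 8
  J5 runs 2 units, time = 10
  J1 runs 2 units, time = 12
  J2 runs 2 units, time = 14
  J3 runs 2 units, time = 16
  J4 runs 1 units, time = 17
  J5 runs 2 units, time = 19
  J1 runs 2 units, time = 21
  J3 runs 2 units, time = 23
  J5 runs 2 units, time = 25
  J1 runs 2 units, time = 27
  J3 runs 2 units, time = 29
  J5 runs 2 units, time = 31
  J1 runs 2 units, time = 33
  J3 runs 2 units, time = 35
  J5 runs 2 units, time = 37
  J1 runs 2 units, time = 39
  J3 runs 1 units, time = 40
  J5 runs 2 units, time = 42
  J1 runs 2 units, time = 44
  J5 runs 1 units, time = 45
  J1 runs 1 units, time = 46
Finish times: [46, 14, 40, 17, 45]
Average turnaround = 162/5 = 32.4

32.4


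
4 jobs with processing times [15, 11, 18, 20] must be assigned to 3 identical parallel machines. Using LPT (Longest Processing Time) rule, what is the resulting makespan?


Sort jobs in decreasing order (LPT): [20, 18, 15, 11]
Assign each job to the least loaded machine:
  Machine 1: jobs [20], load = 20
  Machine 2: jobs [18], load = 18
  Machine 3: jobs [15, 11], load = 26
Makespan = max load = 26

26


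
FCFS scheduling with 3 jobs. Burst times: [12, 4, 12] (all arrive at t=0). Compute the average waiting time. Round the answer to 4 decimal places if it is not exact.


FCFS order (as given): [12, 4, 12]
Waiting times:
  Job 1: wait = 0
  Job 2: wait = 12
  Job 3: wait = 16
Sum of waiting times = 28
Average waiting time = 28/3 = 9.3333

9.3333


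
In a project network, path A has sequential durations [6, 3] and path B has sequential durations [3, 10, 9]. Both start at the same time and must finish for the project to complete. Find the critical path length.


Path A total = 6 + 3 = 9
Path B total = 3 + 10 + 9 = 22
Critical path = longest path = max(9, 22) = 22

22


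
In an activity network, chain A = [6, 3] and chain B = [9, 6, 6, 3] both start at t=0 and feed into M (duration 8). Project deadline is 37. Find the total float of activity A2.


Forward pass: ES(A2) = sum of predecessors on chain A = 6
EF = ES + duration = 6 + 3 = 9
Backward pass: LF(M) = deadline = 37; LS(M) = 37 - 8 = 29
LF(A2) = LS(M) - sum(successors on chain A) = 29 - 0 = 29
LS = LF - duration = 29 - 3 = 26
Total float = LS - ES = 26 - 6 = 20

20


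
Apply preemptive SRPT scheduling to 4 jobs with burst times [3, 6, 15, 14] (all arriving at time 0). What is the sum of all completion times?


Since all jobs arrive at t=0, SRPT equals SPT ordering.
SPT order: [3, 6, 14, 15]
Completion times:
  Job 1: p=3, C=3
  Job 2: p=6, C=9
  Job 3: p=14, C=23
  Job 4: p=15, C=38
Total completion time = 3 + 9 + 23 + 38 = 73

73


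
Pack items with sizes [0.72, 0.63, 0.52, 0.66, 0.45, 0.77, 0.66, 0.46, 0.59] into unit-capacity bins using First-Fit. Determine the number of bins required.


Place items sequentially using First-Fit:
  Item 0.72 -> new Bin 1
  Item 0.63 -> new Bin 2
  Item 0.52 -> new Bin 3
  Item 0.66 -> new Bin 4
  Item 0.45 -> Bin 3 (now 0.97)
  Item 0.77 -> new Bin 5
  Item 0.66 -> new Bin 6
  Item 0.46 -> new Bin 7
  Item 0.59 -> new Bin 8
Total bins used = 8

8


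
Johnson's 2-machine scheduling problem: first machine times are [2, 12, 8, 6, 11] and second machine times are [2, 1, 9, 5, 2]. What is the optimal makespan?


Apply Johnson's rule:
  Group 1 (a <= b): [(1, 2, 2), (3, 8, 9)]
  Group 2 (a > b): [(4, 6, 5), (5, 11, 2), (2, 12, 1)]
Optimal job order: [1, 3, 4, 5, 2]
Schedule:
  Job 1: M1 done at 2, M2 done at 4
  Job 3: M1 done at 10, M2 done at 19
  Job 4: M1 done at 16, M2 done at 24
  Job 5: M1 done at 27, M2 done at 29
  Job 2: M1 done at 39, M2 done at 40
Makespan = 40

40


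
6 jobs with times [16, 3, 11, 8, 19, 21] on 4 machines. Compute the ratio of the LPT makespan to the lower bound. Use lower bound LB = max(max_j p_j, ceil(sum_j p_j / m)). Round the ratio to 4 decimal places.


LPT order: [21, 19, 16, 11, 8, 3]
Machine loads after assignment: [21, 19, 19, 19]
LPT makespan = 21
Lower bound = max(max_job, ceil(total/4)) = max(21, 20) = 21
Ratio = 21 / 21 = 1.0

1.0


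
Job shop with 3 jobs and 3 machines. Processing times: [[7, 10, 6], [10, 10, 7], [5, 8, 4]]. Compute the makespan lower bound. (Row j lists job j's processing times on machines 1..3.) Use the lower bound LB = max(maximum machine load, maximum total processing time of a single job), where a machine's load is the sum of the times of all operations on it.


Machine loads:
  Machine 1: 7 + 10 + 5 = 22
  Machine 2: 10 + 10 + 8 = 28
  Machine 3: 6 + 7 + 4 = 17
Max machine load = 28
Job totals:
  Job 1: 23
  Job 2: 27
  Job 3: 17
Max job total = 27
Lower bound = max(28, 27) = 28

28


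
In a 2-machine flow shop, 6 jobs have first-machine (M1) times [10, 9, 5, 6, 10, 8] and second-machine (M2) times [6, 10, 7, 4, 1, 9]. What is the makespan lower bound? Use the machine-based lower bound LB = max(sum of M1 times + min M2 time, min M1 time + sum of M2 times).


LB1 = sum(M1 times) + min(M2 times) = 48 + 1 = 49
LB2 = min(M1 times) + sum(M2 times) = 5 + 37 = 42
Lower bound = max(LB1, LB2) = max(49, 42) = 49

49


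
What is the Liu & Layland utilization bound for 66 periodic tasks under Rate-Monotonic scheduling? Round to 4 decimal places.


Compute 2^(1/66) = 1.0105575720
Subtract 1: 1.0105575720 - 1 = 0.0105575720
Multiply by n: 66 * 0.0105575720 = 0.6967997520
Round to 4 dp: 0.6968

0.6968


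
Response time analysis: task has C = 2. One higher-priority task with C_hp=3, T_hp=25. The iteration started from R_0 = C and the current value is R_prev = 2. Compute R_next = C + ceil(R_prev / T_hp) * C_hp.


R_next = C + ceil(R_prev / T_hp) * C_hp
ceil(2 / 25) = ceil(0.08) = 1
Interference = 1 * 3 = 3
R_next = 2 + 3 = 5

5


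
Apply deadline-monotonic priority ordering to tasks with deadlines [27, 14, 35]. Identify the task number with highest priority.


Sort tasks by relative deadline (ascending):
  Task 2: deadline = 14
  Task 1: deadline = 27
  Task 3: deadline = 35
Priority order (highest first): [2, 1, 3]
Highest priority task = 2

2


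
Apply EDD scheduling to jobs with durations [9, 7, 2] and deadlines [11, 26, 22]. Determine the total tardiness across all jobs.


Sort by due date (EDD order): [(9, 11), (2, 22), (7, 26)]
Compute completion times and tardiness:
  Job 1: p=9, d=11, C=9, tardiness=max(0,9-11)=0
  Job 2: p=2, d=22, C=11, tardiness=max(0,11-22)=0
  Job 3: p=7, d=26, C=18, tardiness=max(0,18-26)=0
Total tardiness = 0

0


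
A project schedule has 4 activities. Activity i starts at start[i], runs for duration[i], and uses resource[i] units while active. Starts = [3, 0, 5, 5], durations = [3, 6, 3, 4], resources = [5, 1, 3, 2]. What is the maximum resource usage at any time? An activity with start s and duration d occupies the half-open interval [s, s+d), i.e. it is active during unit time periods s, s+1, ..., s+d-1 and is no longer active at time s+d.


Each activity i is active on [start_i, start_i + duration_i).
Compute total resource usage per time slot:
  t=0: active resources = [1], total = 1
  t=1: active resources = [1], total = 1
  t=2: active resources = [1], total = 1
  t=3: active resources = [5, 1], total = 6
  t=4: active resources = [5, 1], total = 6
  t=5: active resources = [5, 1, 3, 2], total = 11
  t=6: active resources = [3, 2], total = 5
  t=7: active resources = [3, 2], total = 5
  t=8: active resources = [2], total = 2
Peak resource demand = 11

11


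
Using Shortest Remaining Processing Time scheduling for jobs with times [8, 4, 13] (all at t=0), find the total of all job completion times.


Since all jobs arrive at t=0, SRPT equals SPT ordering.
SPT order: [4, 8, 13]
Completion times:
  Job 1: p=4, C=4
  Job 2: p=8, C=12
  Job 3: p=13, C=25
Total completion time = 4 + 12 + 25 = 41

41


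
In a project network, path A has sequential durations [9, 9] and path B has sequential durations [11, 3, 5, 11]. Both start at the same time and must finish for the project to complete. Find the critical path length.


Path A total = 9 + 9 = 18
Path B total = 11 + 3 + 5 + 11 = 30
Critical path = longest path = max(18, 30) = 30

30


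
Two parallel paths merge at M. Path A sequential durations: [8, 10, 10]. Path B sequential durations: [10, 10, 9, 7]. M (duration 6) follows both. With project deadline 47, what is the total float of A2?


Forward pass: ES(A2) = sum of predecessors on chain A = 8
EF = ES + duration = 8 + 10 = 18
Backward pass: LF(M) = deadline = 47; LS(M) = 47 - 6 = 41
LF(A2) = LS(M) - sum(successors on chain A) = 41 - 10 = 31
LS = LF - duration = 31 - 10 = 21
Total float = LS - ES = 21 - 8 = 13

13


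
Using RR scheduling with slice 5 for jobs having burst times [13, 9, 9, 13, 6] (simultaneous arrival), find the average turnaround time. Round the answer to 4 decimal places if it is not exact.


Time quantum = 5
Execution trace:
  J1 runs 5 units, time = 5
  J2 runs 5 units, time = 10
  J3 runs 5 units, time = 15
  J4 runs 5 units, time = 20
  J5 runs 5 units, time = 25
  J1 runs 5 units, time = 30
  J2 runs 4 units, time = 34
  J3 runs 4 units, time = 38
  J4 runs 5 units, time = 43
  J5 runs 1 units, time = 44
  J1 runs 3 units, time = 47
  J4 runs 3 units, time = 50
Finish times: [47, 34, 38, 50, 44]
Average turnaround = 213/5 = 42.6

42.6


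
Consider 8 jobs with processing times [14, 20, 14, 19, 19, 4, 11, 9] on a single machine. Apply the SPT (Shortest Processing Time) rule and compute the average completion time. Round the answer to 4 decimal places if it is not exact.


Sort jobs by processing time (SPT order): [4, 9, 11, 14, 14, 19, 19, 20]
Compute completion times sequentially:
  Job 1: processing = 4, completes at 4
  Job 2: processing = 9, completes at 13
  Job 3: processing = 11, completes at 24
  Job 4: processing = 14, completes at 38
  Job 5: processing = 14, completes at 52
  Job 6: processing = 19, completes at 71
  Job 7: processing = 19, completes at 90
  Job 8: processing = 20, completes at 110
Sum of completion times = 402
Average completion time = 402/8 = 50.25

50.25


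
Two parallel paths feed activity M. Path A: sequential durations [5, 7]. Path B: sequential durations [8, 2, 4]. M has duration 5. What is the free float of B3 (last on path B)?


ES(B3) = sum of predecessors on chain B = 10
EF(B3) = ES + duration = 10 + 4 = 14
Successor of B3 is M. ES(M) = max(sum(A), sum(B)) = max(12, 14) = 14
Free float = ES(successor) - EF(current) = 14 - 14 = 0

0


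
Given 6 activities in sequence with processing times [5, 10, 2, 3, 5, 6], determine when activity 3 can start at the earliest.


Activity 3 starts after activities 1 through 2 complete.
Predecessor durations: [5, 10]
ES = 5 + 10 = 15

15


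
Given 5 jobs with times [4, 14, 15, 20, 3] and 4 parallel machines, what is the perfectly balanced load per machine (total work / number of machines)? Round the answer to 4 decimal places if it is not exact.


Total processing time = 4 + 14 + 15 + 20 + 3 = 56
Number of machines = 4
Ideal balanced load = 56 / 4 = 14.0

14.0


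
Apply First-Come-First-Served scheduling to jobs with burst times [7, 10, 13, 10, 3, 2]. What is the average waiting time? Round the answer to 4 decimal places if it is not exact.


FCFS order (as given): [7, 10, 13, 10, 3, 2]
Waiting times:
  Job 1: wait = 0
  Job 2: wait = 7
  Job 3: wait = 17
  Job 4: wait = 30
  Job 5: wait = 40
  Job 6: wait = 43
Sum of waiting times = 137
Average waiting time = 137/6 = 22.8333

22.8333


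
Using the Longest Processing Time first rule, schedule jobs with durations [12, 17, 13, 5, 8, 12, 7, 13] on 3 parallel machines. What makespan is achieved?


Sort jobs in decreasing order (LPT): [17, 13, 13, 12, 12, 8, 7, 5]
Assign each job to the least loaded machine:
  Machine 1: jobs [17, 8, 7], load = 32
  Machine 2: jobs [13, 12, 5], load = 30
  Machine 3: jobs [13, 12], load = 25
Makespan = max load = 32

32


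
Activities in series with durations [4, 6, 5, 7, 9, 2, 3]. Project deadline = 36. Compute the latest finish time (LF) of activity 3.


LF(activity 3) = deadline - sum of successor durations
Successors: activities 4 through 7 with durations [7, 9, 2, 3]
Sum of successor durations = 21
LF = 36 - 21 = 15

15


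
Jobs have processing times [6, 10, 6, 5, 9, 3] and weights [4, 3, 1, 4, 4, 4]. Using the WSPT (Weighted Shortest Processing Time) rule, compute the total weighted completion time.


Compute p/w ratios and sort ascending (WSPT): [(3, 4), (5, 4), (6, 4), (9, 4), (10, 3), (6, 1)]
Compute weighted completion times:
  Job (p=3,w=4): C=3, w*C=4*3=12
  Job (p=5,w=4): C=8, w*C=4*8=32
  Job (p=6,w=4): C=14, w*C=4*14=56
  Job (p=9,w=4): C=23, w*C=4*23=92
  Job (p=10,w=3): C=33, w*C=3*33=99
  Job (p=6,w=1): C=39, w*C=1*39=39
Total weighted completion time = 330

330


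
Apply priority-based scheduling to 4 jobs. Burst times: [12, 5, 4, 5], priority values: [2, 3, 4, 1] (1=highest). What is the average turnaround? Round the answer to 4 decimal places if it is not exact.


Sort by priority (ascending = highest first):
Order: [(1, 5), (2, 12), (3, 5), (4, 4)]
Completion times:
  Priority 1, burst=5, C=5
  Priority 2, burst=12, C=17
  Priority 3, burst=5, C=22
  Priority 4, burst=4, C=26
Average turnaround = 70/4 = 17.5

17.5


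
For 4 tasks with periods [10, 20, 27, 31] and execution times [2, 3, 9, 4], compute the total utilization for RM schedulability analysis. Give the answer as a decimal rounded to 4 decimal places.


Compute individual utilizations (exact fractions):
  Task 1: C/T = 2/10 = 1/5 (approx. 0.2)
  Task 2: C/T = 3/20 (approx. 0.15)
  Task 3: C/T = 9/27 = 1/3 (approx. 0.3333)
  Task 4: C/T = 4/31 (approx. 0.129)
Total utilization U = 1/5 + 3/20 + 1/3 + 4/31 = 1511/1860
Rounded to 4 decimal places: U = 0.8124
RM (Liu & Layland) bound for 4 tasks = 0.756828; compare with U = 1511/1860 (approx. 0.812366)
bound < U <= 1, so the RM sufficient condition is not met (inconclusive; an exact test such as response-time analysis is needed).

0.8124


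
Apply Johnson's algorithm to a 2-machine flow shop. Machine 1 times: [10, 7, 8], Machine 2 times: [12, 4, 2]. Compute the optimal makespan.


Apply Johnson's rule:
  Group 1 (a <= b): [(1, 10, 12)]
  Group 2 (a > b): [(2, 7, 4), (3, 8, 2)]
Optimal job order: [1, 2, 3]
Schedule:
  Job 1: M1 done at 10, M2 done at 22
  Job 2: M1 done at 17, M2 done at 26
  Job 3: M1 done at 25, M2 done at 28
Makespan = 28

28


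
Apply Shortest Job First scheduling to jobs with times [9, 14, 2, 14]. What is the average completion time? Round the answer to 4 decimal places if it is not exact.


SJF order (ascending): [2, 9, 14, 14]
Completion times:
  Job 1: burst=2, C=2
  Job 2: burst=9, C=11
  Job 3: burst=14, C=25
  Job 4: burst=14, C=39
Average completion = 77/4 = 19.25

19.25


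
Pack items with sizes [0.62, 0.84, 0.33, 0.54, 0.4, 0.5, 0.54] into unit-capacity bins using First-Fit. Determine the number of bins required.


Place items sequentially using First-Fit:
  Item 0.62 -> new Bin 1
  Item 0.84 -> new Bin 2
  Item 0.33 -> Bin 1 (now 0.95)
  Item 0.54 -> new Bin 3
  Item 0.4 -> Bin 3 (now 0.94)
  Item 0.5 -> new Bin 4
  Item 0.54 -> new Bin 5
Total bins used = 5

5


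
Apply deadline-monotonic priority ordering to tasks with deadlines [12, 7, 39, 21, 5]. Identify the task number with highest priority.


Sort tasks by relative deadline (ascending):
  Task 5: deadline = 5
  Task 2: deadline = 7
  Task 1: deadline = 12
  Task 4: deadline = 21
  Task 3: deadline = 39
Priority order (highest first): [5, 2, 1, 4, 3]
Highest priority task = 5

5


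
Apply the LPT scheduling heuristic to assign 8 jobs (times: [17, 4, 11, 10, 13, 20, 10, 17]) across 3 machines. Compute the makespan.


Sort jobs in decreasing order (LPT): [20, 17, 17, 13, 11, 10, 10, 4]
Assign each job to the least loaded machine:
  Machine 1: jobs [20, 10, 4], load = 34
  Machine 2: jobs [17, 13], load = 30
  Machine 3: jobs [17, 11, 10], load = 38
Makespan = max load = 38

38


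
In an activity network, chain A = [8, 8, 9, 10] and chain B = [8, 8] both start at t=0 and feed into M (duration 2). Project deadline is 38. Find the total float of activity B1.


Forward pass: ES(B1) = sum of predecessors on chain B = 0
EF = ES + duration = 0 + 8 = 8
Backward pass: LF(M) = deadline = 38; LS(M) = 38 - 2 = 36
LF(B1) = LS(M) - sum(successors on chain B) = 36 - 8 = 28
LS = LF - duration = 28 - 8 = 20
Total float = LS - ES = 20 - 0 = 20

20


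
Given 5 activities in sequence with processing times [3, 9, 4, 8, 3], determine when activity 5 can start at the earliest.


Activity 5 starts after activities 1 through 4 complete.
Predecessor durations: [3, 9, 4, 8]
ES = 3 + 9 + 4 + 8 = 24

24


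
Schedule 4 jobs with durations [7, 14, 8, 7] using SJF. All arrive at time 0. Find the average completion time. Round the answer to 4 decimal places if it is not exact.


SJF order (ascending): [7, 7, 8, 14]
Completion times:
  Job 1: burst=7, C=7
  Job 2: burst=7, C=14
  Job 3: burst=8, C=22
  Job 4: burst=14, C=36
Average completion = 79/4 = 19.75

19.75


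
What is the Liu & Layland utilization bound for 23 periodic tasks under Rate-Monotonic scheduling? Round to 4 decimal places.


Compute 2^(1/23) = 1.0305955448
Subtract 1: 1.0305955448 - 1 = 0.0305955448
Multiply by n: 23 * 0.0305955448 = 0.7036975304
Round to 4 dp: 0.7037

0.7037


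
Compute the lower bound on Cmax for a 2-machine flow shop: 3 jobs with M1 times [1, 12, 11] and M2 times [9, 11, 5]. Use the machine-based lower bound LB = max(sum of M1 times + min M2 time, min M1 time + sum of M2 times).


LB1 = sum(M1 times) + min(M2 times) = 24 + 5 = 29
LB2 = min(M1 times) + sum(M2 times) = 1 + 25 = 26
Lower bound = max(LB1, LB2) = max(29, 26) = 29

29


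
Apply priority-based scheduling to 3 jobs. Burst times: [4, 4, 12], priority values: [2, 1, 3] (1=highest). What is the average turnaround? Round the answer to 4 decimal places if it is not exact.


Sort by priority (ascending = highest first):
Order: [(1, 4), (2, 4), (3, 12)]
Completion times:
  Priority 1, burst=4, C=4
  Priority 2, burst=4, C=8
  Priority 3, burst=12, C=20
Average turnaround = 32/3 = 10.6667

10.6667


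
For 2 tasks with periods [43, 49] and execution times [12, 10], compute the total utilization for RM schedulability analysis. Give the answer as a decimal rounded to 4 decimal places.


Compute individual utilizations (exact fractions):
  Task 1: C/T = 12/43 (approx. 0.2791)
  Task 2: C/T = 10/49 (approx. 0.2041)
Total utilization U = 12/43 + 10/49 = 1018/2107
Rounded to 4 decimal places: U = 0.4832
RM (Liu & Layland) bound for 2 tasks = 0.828427; compare with U = 1018/2107 (approx. 0.483151)
U <= bound, so schedulable by RM sufficient condition.

0.4832


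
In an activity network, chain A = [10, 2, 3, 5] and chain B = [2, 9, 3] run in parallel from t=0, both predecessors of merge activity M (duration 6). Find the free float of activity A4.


ES(A4) = sum of predecessors on chain A = 15
EF(A4) = ES + duration = 15 + 5 = 20
Successor of A4 is M. ES(M) = max(sum(A), sum(B)) = max(20, 14) = 20
Free float = ES(successor) - EF(current) = 20 - 20 = 0

0


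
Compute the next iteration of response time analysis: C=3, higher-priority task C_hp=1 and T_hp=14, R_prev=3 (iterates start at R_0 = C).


R_next = C + ceil(R_prev / T_hp) * C_hp
ceil(3 / 14) = ceil(0.2143) = 1
Interference = 1 * 1 = 1
R_next = 3 + 1 = 4

4


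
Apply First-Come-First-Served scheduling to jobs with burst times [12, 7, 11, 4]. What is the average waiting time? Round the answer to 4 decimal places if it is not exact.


FCFS order (as given): [12, 7, 11, 4]
Waiting times:
  Job 1: wait = 0
  Job 2: wait = 12
  Job 3: wait = 19
  Job 4: wait = 30
Sum of waiting times = 61
Average waiting time = 61/4 = 15.25

15.25


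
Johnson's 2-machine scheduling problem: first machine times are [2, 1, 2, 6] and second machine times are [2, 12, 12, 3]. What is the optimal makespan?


Apply Johnson's rule:
  Group 1 (a <= b): [(2, 1, 12), (1, 2, 2), (3, 2, 12)]
  Group 2 (a > b): [(4, 6, 3)]
Optimal job order: [2, 1, 3, 4]
Schedule:
  Job 2: M1 done at 1, M2 done at 13
  Job 1: M1 done at 3, M2 done at 15
  Job 3: M1 done at 5, M2 done at 27
  Job 4: M1 done at 11, M2 done at 30
Makespan = 30

30


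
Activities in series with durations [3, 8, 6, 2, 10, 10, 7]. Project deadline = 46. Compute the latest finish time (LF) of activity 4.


LF(activity 4) = deadline - sum of successor durations
Successors: activities 5 through 7 with durations [10, 10, 7]
Sum of successor durations = 27
LF = 46 - 27 = 19

19


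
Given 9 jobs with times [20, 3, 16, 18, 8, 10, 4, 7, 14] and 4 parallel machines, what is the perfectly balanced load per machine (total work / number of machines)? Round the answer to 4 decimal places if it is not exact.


Total processing time = 20 + 3 + 16 + 18 + 8 + 10 + 4 + 7 + 14 = 100
Number of machines = 4
Ideal balanced load = 100 / 4 = 25.0

25.0
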